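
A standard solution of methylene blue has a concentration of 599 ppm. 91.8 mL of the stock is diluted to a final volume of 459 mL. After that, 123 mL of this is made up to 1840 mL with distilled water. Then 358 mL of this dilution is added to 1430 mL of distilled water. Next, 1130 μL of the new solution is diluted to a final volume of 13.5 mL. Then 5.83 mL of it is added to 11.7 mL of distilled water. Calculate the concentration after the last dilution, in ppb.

44.6 ppb

Overall dilution factor = 5 × 14.96 × 4.994 × 11.95 × 3.007 = 1.34 × 10⁴.
599 ppm / 1.34 × 10⁴ = 0.0446 ppm = 44.6 ppb.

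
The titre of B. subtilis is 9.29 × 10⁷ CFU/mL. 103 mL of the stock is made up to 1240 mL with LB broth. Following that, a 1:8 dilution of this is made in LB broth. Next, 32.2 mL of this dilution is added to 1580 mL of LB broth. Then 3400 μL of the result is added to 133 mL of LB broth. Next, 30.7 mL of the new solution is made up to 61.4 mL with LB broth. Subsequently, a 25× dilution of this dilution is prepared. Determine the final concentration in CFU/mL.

9.60 CFU/mL

Overall dilution factor = 12.04 × 8 × 50.07 × 40.12 × 2 × 25 = 9.67 × 10⁶.
9.29 × 10⁷ CFU/mL / 9.67 × 10⁶ = 9.60 CFU/mL.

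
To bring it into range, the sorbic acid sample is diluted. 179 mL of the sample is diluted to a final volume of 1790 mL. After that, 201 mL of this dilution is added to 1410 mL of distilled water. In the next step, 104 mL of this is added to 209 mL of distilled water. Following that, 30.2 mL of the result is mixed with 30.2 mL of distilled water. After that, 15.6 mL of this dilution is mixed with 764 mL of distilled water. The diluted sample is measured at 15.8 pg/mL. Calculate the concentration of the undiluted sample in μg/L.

381 μg/L

Overall dilution factor = 10 × 8.015 × 3.010 × 2 × 49.97 = 2.41 × 10⁴.
Original = 15.8 pg/mL × 2.41 × 10⁴ = 3.81 × 10⁵ pg/mL = 381 μg/L.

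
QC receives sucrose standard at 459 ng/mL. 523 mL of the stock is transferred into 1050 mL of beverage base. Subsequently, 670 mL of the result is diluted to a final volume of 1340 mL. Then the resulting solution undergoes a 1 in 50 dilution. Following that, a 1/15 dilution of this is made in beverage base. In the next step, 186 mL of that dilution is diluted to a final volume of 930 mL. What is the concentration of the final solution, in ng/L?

20.3 ng/L

Overall dilution factor = 3.008 × 2 × 50 × 15 × 5 = 2.26 × 10⁴.
459 ng/mL / 2.26 × 10⁴ = 0.0203 ng/mL = 20.3 ng/L.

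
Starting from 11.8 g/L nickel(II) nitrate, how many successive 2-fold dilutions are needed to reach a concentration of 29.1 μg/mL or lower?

9

Need 2ⁿ ≥ 405, so n ≥ log(405)/log(2) = 8.66.
Minimum whole steps: n = 9.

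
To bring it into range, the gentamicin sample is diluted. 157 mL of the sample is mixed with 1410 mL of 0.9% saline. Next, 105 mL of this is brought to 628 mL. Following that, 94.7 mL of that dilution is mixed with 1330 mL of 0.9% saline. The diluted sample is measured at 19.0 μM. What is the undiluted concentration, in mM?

Overall dilution factor = 9.981 × 5.981 × 15.04 = 898.
Original = 19.0 μM × 898 = 1.71 × 10⁴ μM = 17.1 mM.

17.1 mM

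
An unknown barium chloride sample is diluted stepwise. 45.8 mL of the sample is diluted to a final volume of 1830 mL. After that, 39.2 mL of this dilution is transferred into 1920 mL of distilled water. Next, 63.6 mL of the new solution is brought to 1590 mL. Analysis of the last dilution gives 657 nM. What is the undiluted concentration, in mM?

Overall dilution factor = 39.96 × 49.98 × 25 = 4.99 × 10⁴.
Original = 657 nM × 4.99 × 10⁴ = 3.28 × 10⁷ nM = 32.8 mM.

32.8 mM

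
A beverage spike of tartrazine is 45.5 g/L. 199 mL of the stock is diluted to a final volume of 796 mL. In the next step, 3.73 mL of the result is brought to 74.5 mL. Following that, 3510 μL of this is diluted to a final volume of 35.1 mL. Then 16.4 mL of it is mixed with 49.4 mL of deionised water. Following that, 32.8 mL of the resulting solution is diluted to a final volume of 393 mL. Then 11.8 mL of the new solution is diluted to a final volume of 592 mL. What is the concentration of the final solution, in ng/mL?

23.6 ng/mL

Overall dilution factor = 4 × 19.97 × 10 × 4.012 × 11.98 × 50.17 = 1.93 × 10⁶.
45.5 g/L / 1.93 × 10⁶ = 2.36 × 10⁻⁵ g/L = 23.6 ng/mL.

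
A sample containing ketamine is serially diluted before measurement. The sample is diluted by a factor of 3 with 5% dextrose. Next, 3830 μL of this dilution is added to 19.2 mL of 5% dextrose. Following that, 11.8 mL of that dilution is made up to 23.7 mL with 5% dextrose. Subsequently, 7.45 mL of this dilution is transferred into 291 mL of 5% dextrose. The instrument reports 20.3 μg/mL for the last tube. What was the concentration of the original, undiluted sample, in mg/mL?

Overall dilution factor = 3 × 6.013 × 2.008 × 40.06 = 1451.
Original = 20.3 μg/mL × 1451 = 2.95 × 10⁴ μg/mL = 29.5 mg/mL.

29.5 mg/mL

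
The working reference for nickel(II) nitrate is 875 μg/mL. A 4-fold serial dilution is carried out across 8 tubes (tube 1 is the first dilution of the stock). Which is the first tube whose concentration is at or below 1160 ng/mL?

Tube n has concentration 875 μg/mL / 4ⁿ.
Need 4ⁿ ≥ 875 μg/mL / 1160 ng/mL = 754, so n ≥ 4.78.
First such tube: n = 5.

tube 5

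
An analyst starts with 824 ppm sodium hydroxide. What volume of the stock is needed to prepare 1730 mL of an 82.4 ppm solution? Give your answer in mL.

173 mL

V₁ = C₂V₂/C₁ = 82.4 × 1730 / 824 = 173 mL.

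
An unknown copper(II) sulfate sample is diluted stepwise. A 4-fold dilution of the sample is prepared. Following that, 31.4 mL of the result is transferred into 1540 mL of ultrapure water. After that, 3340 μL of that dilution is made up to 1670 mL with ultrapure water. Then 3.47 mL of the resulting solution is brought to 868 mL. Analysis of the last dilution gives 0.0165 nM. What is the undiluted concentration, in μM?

Overall dilution factor = 4 × 50.04 × 500 × 250.1 = 2.50 × 10⁷.
Original = 0.0165 nM × 2.50 × 10⁷ = 4.13 × 10⁵ nM = 413 μM.

413 μM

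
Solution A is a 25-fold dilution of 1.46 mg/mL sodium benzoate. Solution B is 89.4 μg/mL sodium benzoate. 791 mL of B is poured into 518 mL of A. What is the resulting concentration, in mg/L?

77.1 mg/L

C_A = 1.46 mg/mL / 25 = 0.0584 mg/mL.
C_B = 89.4 μg/mL = 0.0894 mg/mL.
C_mix = (C_A·V_A + C_B·V_B)/(V_A + V_B) = (0.0584×518 + 0.0894×791) / 1309 = 0.0771 mg/mL = 77.1 mg/L.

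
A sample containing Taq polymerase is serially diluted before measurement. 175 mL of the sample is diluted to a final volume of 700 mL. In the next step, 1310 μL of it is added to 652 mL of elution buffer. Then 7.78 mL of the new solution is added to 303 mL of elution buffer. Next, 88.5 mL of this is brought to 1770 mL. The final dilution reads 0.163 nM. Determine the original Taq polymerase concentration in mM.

0.260 mM

Overall dilution factor = 4 × 498.7 × 39.95 × 20 = 1.59 × 10⁶.
Original = 0.163 nM × 1.59 × 10⁶ = 2.60 × 10⁵ nM = 0.260 mM.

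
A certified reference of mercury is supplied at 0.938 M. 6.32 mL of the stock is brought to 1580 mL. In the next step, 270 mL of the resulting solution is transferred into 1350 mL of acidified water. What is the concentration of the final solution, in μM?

625 μM

Overall dilution factor = 250 × 6 = 1500.
0.938 M / 1500 = 6.25 × 10⁻⁴ M = 625 μM.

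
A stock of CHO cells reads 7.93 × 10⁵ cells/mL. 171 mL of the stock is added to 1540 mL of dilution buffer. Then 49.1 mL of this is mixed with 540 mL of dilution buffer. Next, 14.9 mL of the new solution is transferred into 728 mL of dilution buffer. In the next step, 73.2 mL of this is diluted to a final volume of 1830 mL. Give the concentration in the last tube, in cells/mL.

5.30 cells/mL

Overall dilution factor = 10.01 × 12.00 × 49.86 × 25 = 1.50 × 10⁵.
7.93 × 10⁵ cells/mL / 1.50 × 10⁵ = 5.30 cells/mL.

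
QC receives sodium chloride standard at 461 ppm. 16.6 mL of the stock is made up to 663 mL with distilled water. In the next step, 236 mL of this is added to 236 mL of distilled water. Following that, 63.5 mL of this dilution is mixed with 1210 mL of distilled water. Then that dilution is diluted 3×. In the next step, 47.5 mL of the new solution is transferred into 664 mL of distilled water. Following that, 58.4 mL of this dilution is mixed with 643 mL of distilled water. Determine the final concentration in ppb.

Overall dilution factor = 39.94 × 2 × 20.06 × 3 × 14.98 × 12.01 = 8.65 × 10⁵.
461 ppm / 8.65 × 10⁵ = 5.33 × 10⁻⁴ ppm = 0.533 ppb.

0.533 ppb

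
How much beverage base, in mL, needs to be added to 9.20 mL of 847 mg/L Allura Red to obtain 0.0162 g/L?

0.0162 g/L = 16.2 mg/L.
V₂ = C₁V₁/C₂ = 847 × 9.20 / 16.2 = 481 mL.
Diluent to add = V₂ − V₁ = 481 − 9.20 = 472 mL.

472 mL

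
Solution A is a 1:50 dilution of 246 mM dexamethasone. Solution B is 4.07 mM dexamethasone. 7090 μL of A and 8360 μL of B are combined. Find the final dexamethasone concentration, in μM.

C_A = 246 mM / 50 = 4.92 mM.
C_mix = (C_A·V_A + C_B·V_B)/(V_A + V_B) = (4.92×7090 + 4.07×8360) / 15450 = 4.46 mM = 4460 μM.

4460 μM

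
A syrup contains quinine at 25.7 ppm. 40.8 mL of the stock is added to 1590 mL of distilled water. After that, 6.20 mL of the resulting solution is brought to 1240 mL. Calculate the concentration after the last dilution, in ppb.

Overall dilution factor = 39.97 × 200 = 7994.
25.7 ppm / 7994 = 3.21 × 10⁻³ ppm = 3.21 ppb.

3.21 ppb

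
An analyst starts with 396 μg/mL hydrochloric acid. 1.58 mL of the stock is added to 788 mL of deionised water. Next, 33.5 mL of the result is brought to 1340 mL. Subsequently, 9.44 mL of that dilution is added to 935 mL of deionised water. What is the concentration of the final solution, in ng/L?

Overall dilution factor = 499.7 × 40 × 100.0 = 2.00 × 10⁶.
396 μg/mL / 2.00 × 10⁶ = 1.98 × 10⁻⁴ μg/mL = 198 ng/L.

198 ng/L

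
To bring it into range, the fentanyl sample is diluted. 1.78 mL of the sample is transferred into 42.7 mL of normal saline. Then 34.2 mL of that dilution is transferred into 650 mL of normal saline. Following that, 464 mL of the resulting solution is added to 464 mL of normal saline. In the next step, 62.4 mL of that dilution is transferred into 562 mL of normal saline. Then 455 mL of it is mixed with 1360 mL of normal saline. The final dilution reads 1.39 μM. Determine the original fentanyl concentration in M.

Overall dilution factor = 24.99 × 20.01 × 2 × 10.01 × 3.989 = 3.99 × 10⁴.
Original = 1.39 μM × 3.99 × 10⁴ = 5.55 × 10⁴ μM = 0.0555 M.

0.0555 M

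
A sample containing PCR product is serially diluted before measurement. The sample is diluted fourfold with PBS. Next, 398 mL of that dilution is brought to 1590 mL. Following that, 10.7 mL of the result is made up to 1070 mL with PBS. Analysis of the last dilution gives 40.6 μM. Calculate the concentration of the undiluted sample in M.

Overall dilution factor = 4 × 3.995 × 100 = 1598.
Original = 40.6 μM × 1598 = 6.49 × 10⁴ μM = 0.0649 M.

0.0649 M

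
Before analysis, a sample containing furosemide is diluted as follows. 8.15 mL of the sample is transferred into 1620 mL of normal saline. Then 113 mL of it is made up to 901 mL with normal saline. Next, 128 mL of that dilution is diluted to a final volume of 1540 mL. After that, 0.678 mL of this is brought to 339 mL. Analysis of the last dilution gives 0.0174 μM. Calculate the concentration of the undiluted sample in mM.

167 mM

Overall dilution factor = 199.8 × 7.973 × 12.03 × 500 = 9.58 × 10⁶.
Original = 0.0174 μM × 9.58 × 10⁶ = 1.67 × 10⁵ μM = 167 mM.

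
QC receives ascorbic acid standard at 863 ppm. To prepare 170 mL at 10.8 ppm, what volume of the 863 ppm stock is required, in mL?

V₁ = C₂V₂/C₁ = 10.8 × 170 / 863 = 2.13 mL.

2.13 mL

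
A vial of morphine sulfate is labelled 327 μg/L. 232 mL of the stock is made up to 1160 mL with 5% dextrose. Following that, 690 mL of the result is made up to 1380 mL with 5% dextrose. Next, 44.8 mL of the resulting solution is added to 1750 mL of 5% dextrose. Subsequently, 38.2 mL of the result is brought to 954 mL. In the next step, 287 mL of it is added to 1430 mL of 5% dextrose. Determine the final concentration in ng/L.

Overall dilution factor = 5 × 2 × 40.06 × 24.97 × 5.983 = 5.99 × 10⁴.
327 μg/L / 5.99 × 10⁴ = 5.46 × 10⁻³ μg/L = 5.46 ng/L.

5.46 ng/L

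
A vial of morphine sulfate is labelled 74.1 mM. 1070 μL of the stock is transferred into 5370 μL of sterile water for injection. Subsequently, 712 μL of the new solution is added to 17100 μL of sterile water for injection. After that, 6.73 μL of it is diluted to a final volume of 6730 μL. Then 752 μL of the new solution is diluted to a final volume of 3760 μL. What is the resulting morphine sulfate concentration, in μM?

0.0984 μM

Overall dilution factor = 6.019 × 25.02 × 1000 × 5 = 7.53 × 10⁵.
74.1 mM / 7.53 × 10⁵ = 9.84 × 10⁻⁵ mM = 0.0984 μM.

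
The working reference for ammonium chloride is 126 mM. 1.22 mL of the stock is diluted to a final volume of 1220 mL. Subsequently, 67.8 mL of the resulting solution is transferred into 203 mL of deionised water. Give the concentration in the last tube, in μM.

Overall dilution factor = 1000 × 3.994 = 3994.
126 mM / 3994 = 0.0315 mM = 31.5 μM.

31.5 μM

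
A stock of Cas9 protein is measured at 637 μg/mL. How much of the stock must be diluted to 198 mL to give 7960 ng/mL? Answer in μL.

2470 μL

7960 ng/mL = 7.96 μg/mL.
V₁ = C₂V₂/C₁ = 7.96 × 198 / 637 = 2.47 mL = 2470 μL.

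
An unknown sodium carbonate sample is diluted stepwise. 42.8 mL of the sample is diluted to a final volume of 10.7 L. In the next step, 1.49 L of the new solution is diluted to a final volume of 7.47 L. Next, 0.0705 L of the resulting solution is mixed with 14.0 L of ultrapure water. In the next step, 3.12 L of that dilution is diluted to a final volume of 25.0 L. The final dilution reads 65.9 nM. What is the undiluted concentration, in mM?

132 mM

Overall dilution factor = 250 × 5.013 × 199.6 × 8.013 = 2.00 × 10⁶.
Original = 65.9 nM × 2.00 × 10⁶ = 1.32 × 10⁸ nM = 132 mM.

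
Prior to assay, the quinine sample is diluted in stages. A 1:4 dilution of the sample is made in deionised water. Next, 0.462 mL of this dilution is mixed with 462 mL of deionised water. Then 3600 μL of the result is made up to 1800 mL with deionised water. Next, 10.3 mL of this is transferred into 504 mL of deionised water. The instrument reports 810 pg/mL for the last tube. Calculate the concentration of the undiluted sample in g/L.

Overall dilution factor = 4 × 1001 × 500 × 49.93 = 10.00 × 10⁷.
Original = 810 pg/mL × 10.00 × 10⁷ = 8.10 × 10¹⁰ pg/mL = 81.0 g/L.

81.0 g/L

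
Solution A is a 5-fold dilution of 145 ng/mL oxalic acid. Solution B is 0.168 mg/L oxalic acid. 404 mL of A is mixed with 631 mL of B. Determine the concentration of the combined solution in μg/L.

C_A = 145 ng/mL / 5 = 29.0 ng/mL.
C_B = 0.168 mg/L = 168 ng/mL.
C_mix = (C_A·V_A + C_B·V_B)/(V_A + V_B) = (29.0×404 + 168×631) / 1035 = 114 ng/mL = 114 μg/L.

114 μg/L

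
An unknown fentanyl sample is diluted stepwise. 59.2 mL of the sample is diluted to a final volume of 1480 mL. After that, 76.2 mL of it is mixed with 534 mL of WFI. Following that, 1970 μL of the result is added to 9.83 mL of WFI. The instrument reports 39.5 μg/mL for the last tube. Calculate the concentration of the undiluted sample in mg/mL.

Overall dilution factor = 25 × 8.008 × 5.990 = 1199.
Original = 39.5 μg/mL × 1199 = 4.74 × 10⁴ μg/mL = 47.4 mg/mL.

47.4 mg/mL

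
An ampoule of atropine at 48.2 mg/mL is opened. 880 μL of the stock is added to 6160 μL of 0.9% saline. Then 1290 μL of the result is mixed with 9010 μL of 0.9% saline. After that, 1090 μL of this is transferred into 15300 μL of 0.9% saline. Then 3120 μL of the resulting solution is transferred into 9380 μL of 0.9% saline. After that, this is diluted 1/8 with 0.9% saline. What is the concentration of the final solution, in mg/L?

1.57 mg/L

Overall dilution factor = 8 × 7.984 × 15.04 × 4.006 × 8 = 3.08 × 10⁴.
48.2 mg/mL / 3.08 × 10⁴ = 1.57 × 10⁻³ mg/mL = 1.57 mg/L.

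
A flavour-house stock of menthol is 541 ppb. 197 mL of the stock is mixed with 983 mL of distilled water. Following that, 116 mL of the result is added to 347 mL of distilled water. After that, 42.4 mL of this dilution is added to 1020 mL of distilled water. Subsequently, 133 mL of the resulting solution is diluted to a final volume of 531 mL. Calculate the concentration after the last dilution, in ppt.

Overall dilution factor = 5.990 × 3.991 × 25.06 × 3.992 = 2392.
541 ppb / 2392 = 0.226 ppb = 226 ppt.

226 ppt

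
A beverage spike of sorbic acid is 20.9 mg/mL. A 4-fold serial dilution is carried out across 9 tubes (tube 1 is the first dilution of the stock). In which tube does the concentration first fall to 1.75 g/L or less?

tube 2

Tube n has concentration 20.9 mg/mL / 4ⁿ.
Need 4ⁿ ≥ 20.9 mg/mL / 1.75 g/L = 11.9, so n ≥ 1.79.
First such tube: n = 2.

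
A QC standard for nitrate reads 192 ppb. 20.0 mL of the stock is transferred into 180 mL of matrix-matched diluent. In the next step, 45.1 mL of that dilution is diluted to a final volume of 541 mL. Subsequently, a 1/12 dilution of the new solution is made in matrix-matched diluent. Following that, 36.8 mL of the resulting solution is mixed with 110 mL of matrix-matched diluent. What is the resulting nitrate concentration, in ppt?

Overall dilution factor = 10 × 12.00 × 12 × 3.989 = 5742.
192 ppb / 5742 = 0.0334 ppb = 33.4 ppt.

33.4 ppt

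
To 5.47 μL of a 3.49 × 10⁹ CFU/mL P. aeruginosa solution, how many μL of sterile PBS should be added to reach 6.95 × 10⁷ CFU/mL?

V₂ = C₁V₁/C₂ = 3.49 × 10⁹ × 5.47 / 6.95 × 10⁷ = 275 μL.
Diluent to add = V₂ − V₁ = 275 − 5.47 = 269 μL.

269 μL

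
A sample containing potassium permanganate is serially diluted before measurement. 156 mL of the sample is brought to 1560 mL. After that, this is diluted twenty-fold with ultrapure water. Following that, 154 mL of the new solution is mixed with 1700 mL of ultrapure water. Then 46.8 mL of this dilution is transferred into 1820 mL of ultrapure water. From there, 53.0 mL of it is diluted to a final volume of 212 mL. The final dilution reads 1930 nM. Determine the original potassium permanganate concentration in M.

Overall dilution factor = 10 × 20 × 12.04 × 39.89 × 4 = 3.84 × 10⁵.
Original = 1930 nM × 3.84 × 10⁵ = 7.41 × 10⁸ nM = 0.741 M.

0.741 M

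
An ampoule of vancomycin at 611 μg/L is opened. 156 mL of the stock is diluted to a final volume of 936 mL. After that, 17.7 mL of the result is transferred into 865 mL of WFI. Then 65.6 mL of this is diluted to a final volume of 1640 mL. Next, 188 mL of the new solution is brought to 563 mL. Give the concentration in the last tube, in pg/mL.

Overall dilution factor = 6 × 49.87 × 25 × 2.995 = 2.24 × 10⁴.
611 μg/L / 2.24 × 10⁴ = 0.0273 μg/L = 27.3 pg/mL.

27.3 pg/mL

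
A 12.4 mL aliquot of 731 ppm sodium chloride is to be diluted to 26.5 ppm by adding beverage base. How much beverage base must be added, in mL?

330 mL

V₂ = C₁V₁/C₂ = 731 × 12.4 / 26.5 = 342 mL.
Diluent to add = V₂ − V₁ = 342 − 12.4 = 330 mL.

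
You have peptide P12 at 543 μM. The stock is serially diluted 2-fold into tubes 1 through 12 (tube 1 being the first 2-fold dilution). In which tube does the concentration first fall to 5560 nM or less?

Tube n has concentration 543 μM / 2ⁿ.
Need 2ⁿ ≥ 543 μM / 5560 nM = 97.7, so n ≥ 6.61.
First such tube: n = 7.

tube 7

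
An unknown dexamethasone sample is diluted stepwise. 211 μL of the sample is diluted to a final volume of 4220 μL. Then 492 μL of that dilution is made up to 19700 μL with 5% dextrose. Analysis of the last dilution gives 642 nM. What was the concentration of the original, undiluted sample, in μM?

Overall dilution factor = 20 × 40.04 = 801.
Original = 642 nM × 801 = 5.14 × 10⁵ nM = 514 μM.

514 μM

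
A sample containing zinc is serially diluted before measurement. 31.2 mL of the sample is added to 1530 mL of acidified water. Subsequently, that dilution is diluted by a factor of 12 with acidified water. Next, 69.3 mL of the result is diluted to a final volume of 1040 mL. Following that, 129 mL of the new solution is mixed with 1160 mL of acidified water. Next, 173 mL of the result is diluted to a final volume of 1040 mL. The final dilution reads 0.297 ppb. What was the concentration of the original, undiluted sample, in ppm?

161 ppm

Overall dilution factor = 50.04 × 12 × 15.01 × 9.992 × 6.012 = 5.41 × 10⁵.
Original = 0.297 ppb × 5.41 × 10⁵ = 1.61 × 10⁵ ppb = 161 ppm.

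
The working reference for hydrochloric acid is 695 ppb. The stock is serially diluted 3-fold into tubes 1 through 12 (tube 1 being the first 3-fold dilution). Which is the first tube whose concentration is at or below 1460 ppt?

tube 6

Tube n has concentration 695 ppb / 3ⁿ.
Need 3ⁿ ≥ 695 ppb / 1460 ppt = 476, so n ≥ 5.61.
First such tube: n = 6.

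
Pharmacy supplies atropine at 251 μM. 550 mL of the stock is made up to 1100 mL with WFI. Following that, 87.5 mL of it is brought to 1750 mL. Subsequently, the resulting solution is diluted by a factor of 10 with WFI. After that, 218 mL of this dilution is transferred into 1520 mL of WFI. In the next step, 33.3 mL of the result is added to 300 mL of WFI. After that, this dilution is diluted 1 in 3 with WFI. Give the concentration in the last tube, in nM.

Overall dilution factor = 2 × 20 × 10 × 7.972 × 10.01 × 3 = 9.58 × 10⁴.
251 μM / 9.58 × 10⁴ = 2.62 × 10⁻³ μM = 2.62 nM.

2.62 nM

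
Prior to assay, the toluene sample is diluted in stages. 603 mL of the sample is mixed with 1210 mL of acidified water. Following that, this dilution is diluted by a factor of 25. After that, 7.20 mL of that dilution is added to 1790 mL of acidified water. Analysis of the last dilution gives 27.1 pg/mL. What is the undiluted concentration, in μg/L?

508 μg/L

Overall dilution factor = 3.007 × 25 × 249.6 = 1.88 × 10⁴.
Original = 27.1 pg/mL × 1.88 × 10⁴ = 5.08 × 10⁵ pg/mL = 508 μg/L.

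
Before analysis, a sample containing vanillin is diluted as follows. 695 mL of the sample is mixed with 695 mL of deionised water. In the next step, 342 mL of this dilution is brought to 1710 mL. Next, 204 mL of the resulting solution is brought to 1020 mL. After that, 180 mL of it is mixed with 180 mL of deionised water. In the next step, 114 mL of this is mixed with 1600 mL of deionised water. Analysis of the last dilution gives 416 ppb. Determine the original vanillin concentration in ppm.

Overall dilution factor = 2 × 5 × 5 × 2 × 15.04 = 1504.
Original = 416 ppb × 1504 = 6.25 × 10⁵ ppb = 625 ppm.

625 ppm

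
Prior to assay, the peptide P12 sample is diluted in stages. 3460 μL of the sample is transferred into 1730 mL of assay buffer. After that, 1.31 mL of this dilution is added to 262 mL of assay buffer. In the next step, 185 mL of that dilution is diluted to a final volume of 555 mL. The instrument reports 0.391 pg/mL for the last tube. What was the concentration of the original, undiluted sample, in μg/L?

118 μg/L

Overall dilution factor = 501 × 201 × 3 = 3.02 × 10⁵.
Original = 0.391 pg/mL × 3.02 × 10⁵ = 1.18 × 10⁵ pg/mL = 118 μg/L.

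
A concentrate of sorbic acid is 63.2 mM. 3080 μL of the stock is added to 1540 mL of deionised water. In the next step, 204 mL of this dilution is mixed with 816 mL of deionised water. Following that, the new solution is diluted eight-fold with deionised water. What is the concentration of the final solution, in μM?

3.15 μM

Overall dilution factor = 501 × 5 × 8 = 2.00 × 10⁴.
63.2 mM / 2.00 × 10⁴ = 3.15 × 10⁻³ mM = 3.15 μM.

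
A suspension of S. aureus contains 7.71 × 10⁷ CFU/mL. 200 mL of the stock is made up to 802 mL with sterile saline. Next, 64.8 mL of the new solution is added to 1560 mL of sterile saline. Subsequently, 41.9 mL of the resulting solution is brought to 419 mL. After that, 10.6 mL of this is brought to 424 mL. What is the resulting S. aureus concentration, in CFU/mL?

Overall dilution factor = 4.010 × 25.07 × 10 × 40 = 4.02 × 10⁴.
7.71 × 10⁷ CFU/mL / 4.02 × 10⁴ = 1920 CFU/mL.

1920 CFU/mL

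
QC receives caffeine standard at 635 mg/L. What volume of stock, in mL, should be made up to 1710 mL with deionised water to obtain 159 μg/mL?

428 mL

159 μg/mL = 159 mg/L.
V₁ = C₂V₂/C₁ = 159 × 1710 / 635 = 428 mL.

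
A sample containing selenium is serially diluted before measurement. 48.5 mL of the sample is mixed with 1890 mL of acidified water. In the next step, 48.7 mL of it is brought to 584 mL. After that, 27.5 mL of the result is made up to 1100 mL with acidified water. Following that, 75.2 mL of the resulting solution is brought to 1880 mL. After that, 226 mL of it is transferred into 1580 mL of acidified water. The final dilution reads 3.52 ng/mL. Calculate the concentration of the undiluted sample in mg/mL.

13.5 mg/mL

Overall dilution factor = 39.97 × 11.99 × 40 × 25 × 7.991 = 3.83 × 10⁶.
Original = 3.52 ng/mL × 3.83 × 10⁶ = 1.35 × 10⁷ ng/mL = 13.5 mg/mL.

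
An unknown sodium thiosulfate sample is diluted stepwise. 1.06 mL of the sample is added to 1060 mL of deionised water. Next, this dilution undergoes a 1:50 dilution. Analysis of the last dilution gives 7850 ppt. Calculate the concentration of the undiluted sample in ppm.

393 ppm

Overall dilution factor = 1001 × 50 = 5.00 × 10⁴.
Original = 7850 ppt × 5.00 × 10⁴ = 3.93 × 10⁸ ppt = 393 ppm.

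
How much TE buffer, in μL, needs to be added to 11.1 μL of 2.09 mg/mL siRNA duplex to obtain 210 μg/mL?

210 μg/mL = 0.210 mg/mL.
V₂ = C₁V₁/C₂ = 2.09 × 11.1 / 0.210 = 110 μL.
Diluent to add = V₂ − V₁ = 110 − 11.1 = 99.4 μL.

99.4 μL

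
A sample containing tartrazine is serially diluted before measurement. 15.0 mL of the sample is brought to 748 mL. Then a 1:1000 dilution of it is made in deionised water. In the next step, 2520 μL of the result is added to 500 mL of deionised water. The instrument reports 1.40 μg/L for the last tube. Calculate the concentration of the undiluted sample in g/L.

Overall dilution factor = 49.87 × 1000 × 199.4 = 9.94 × 10⁶.
Original = 1.40 μg/L × 9.94 × 10⁶ = 1.39 × 10⁷ μg/L = 13.9 g/L.

13.9 g/L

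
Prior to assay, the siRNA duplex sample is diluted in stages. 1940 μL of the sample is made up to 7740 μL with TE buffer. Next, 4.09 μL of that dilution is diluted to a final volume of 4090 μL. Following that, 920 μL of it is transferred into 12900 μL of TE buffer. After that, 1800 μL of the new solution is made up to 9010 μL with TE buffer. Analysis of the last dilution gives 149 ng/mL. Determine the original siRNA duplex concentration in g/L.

44.7 g/L

Overall dilution factor = 3.990 × 1000 × 15.02 × 5.006 = 3.00 × 10⁵.
Original = 149 ng/mL × 3.00 × 10⁵ = 4.47 × 10⁷ ng/mL = 44.7 g/L.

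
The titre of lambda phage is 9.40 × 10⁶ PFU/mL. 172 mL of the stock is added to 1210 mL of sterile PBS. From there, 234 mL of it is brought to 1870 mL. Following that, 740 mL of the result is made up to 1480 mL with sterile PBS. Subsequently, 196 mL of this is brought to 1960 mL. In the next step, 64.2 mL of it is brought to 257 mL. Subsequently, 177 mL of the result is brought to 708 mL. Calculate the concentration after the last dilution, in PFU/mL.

457 PFU/mL

Overall dilution factor = 8.035 × 7.991 × 2 × 10 × 4.003 × 4 = 2.06 × 10⁴.
9.40 × 10⁶ PFU/mL / 2.06 × 10⁴ = 457 PFU/mL.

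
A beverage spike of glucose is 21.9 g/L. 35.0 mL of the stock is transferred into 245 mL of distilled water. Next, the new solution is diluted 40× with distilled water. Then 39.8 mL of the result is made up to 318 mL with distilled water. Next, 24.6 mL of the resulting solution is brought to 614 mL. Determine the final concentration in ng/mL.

Overall dilution factor = 8 × 40 × 7.990 × 24.96 = 6.38 × 10⁴.
21.9 g/L / 6.38 × 10⁴ = 3.43 × 10⁻⁴ g/L = 343 ng/mL.

343 ng/mL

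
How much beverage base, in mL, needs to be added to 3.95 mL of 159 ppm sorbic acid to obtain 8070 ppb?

8070 ppb = 8.07 ppm.
V₂ = C₁V₁/C₂ = 159 × 3.95 / 8.07 = 77.8 mL.
Diluent to add = V₂ − V₁ = 77.8 − 3.95 = 73.9 mL.

73.9 mL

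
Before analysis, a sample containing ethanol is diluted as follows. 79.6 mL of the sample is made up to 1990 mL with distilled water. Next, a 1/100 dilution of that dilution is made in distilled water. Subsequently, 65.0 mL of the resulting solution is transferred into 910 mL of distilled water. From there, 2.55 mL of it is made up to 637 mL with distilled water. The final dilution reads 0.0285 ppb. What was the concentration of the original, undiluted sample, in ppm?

267 ppm

Overall dilution factor = 25 × 100 × 15 × 249.8 = 9.37 × 10⁶.
Original = 0.0285 ppb × 9.37 × 10⁶ = 2.67 × 10⁵ ppb = 267 ppm.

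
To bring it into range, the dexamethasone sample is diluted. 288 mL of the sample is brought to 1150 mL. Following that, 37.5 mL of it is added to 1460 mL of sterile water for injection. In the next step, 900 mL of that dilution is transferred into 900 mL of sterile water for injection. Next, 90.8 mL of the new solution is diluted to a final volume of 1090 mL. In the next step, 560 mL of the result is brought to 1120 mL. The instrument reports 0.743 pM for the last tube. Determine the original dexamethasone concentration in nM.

5.69 nM

Overall dilution factor = 3.993 × 39.93 × 2 × 12.00 × 2 = 7657.
Original = 0.743 pM × 7657 = 5689 pM = 5.69 nM.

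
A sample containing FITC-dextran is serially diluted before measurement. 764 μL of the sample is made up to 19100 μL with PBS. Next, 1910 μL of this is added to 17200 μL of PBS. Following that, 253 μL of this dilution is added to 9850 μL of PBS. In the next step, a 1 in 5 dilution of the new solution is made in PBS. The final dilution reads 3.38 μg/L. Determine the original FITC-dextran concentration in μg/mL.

169 μg/mL

Overall dilution factor = 25 × 10.01 × 39.93 × 5 = 4.99 × 10⁴.
Original = 3.38 μg/L × 4.99 × 10⁴ = 1.69 × 10⁵ μg/L = 169 μg/mL.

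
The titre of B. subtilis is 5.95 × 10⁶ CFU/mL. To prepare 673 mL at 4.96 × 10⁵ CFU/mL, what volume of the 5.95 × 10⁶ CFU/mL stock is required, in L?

V₁ = C₂V₂/C₁ = 4.96 × 10⁵ × 673 / 5.95 × 10⁶ = 56.1 mL = 0.0561 L.

0.0561 L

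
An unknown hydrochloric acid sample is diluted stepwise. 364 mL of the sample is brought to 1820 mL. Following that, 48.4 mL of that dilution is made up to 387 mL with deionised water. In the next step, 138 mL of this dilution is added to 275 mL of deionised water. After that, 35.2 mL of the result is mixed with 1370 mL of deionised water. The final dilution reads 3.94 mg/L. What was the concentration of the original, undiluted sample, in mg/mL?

18.8 mg/mL

Overall dilution factor = 5 × 7.996 × 2.993 × 39.92 = 4776.
Original = 3.94 mg/L × 4776 = 1.88 × 10⁴ mg/L = 18.8 mg/mL.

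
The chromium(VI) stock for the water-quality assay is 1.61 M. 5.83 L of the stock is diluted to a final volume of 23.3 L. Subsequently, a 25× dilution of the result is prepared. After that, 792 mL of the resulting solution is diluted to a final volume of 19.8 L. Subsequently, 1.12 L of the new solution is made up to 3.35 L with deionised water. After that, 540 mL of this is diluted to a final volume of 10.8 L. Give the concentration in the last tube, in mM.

Overall dilution factor = 3.997 × 25 × 25 × 2.991 × 20 = 1.49 × 10⁵.
1.61 M / 1.49 × 10⁵ = 1.08 × 10⁻⁵ M = 0.0108 mM.

0.0108 mM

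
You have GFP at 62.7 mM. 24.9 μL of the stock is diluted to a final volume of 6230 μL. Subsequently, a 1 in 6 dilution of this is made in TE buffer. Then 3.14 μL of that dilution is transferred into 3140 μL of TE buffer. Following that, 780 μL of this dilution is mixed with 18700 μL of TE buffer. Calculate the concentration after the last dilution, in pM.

Overall dilution factor = 250.2 × 6 × 1001 × 24.97 = 3.75 × 10⁷.
62.7 mM / 3.75 × 10⁷ = 1.67 × 10⁻⁶ mM = 1670 pM.

1670 pM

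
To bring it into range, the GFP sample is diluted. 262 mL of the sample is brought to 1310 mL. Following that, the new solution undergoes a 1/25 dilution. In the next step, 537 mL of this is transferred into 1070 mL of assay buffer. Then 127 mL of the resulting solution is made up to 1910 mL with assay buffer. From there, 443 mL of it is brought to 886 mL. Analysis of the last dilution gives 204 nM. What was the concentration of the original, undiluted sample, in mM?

Overall dilution factor = 5 × 25 × 2.993 × 15.04 × 2 = 1.13 × 10⁴.
Original = 204 nM × 1.13 × 10⁴ = 2.30 × 10⁶ nM = 2.30 mM.

2.30 mM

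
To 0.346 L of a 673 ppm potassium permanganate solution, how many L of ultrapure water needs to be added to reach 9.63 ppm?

23.8 L

V₂ = C₁V₁/C₂ = 673 × 0.346 / 9.63 = 24.2 L.
Diluent to add = V₂ − V₁ = 24.2 − 0.346 = 23.8 L.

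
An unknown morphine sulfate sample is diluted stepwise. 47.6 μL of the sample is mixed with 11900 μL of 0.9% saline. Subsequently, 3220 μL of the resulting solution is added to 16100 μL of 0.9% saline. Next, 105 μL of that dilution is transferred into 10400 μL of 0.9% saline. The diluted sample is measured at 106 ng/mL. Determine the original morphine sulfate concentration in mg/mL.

Overall dilution factor = 251 × 6 × 100.0 = 1.51 × 10⁵.
Original = 106 ng/mL × 1.51 × 10⁵ = 1.60 × 10⁷ ng/mL = 16.0 mg/mL.

16.0 mg/mL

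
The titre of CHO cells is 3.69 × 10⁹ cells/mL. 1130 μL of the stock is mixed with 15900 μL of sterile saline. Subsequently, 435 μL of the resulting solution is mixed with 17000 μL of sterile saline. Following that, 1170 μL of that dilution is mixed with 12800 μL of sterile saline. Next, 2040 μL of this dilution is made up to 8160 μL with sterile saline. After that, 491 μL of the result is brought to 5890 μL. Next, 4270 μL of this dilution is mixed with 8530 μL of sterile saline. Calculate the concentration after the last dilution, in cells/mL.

Overall dilution factor = 15.07 × 40.08 × 11.94 × 4 × 12.00 × 2.998 = 1.04 × 10⁶.
3.69 × 10⁹ cells/mL / 1.04 × 10⁶ = 3560 cells/mL.

3560 cells/mL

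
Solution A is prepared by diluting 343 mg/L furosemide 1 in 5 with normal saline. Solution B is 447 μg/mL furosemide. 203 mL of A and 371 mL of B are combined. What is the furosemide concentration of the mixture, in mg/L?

C_A = 343 mg/L / 5 = 68.6 mg/L.
C_B = 447 μg/mL = 447 mg/L.
C_mix = (C_A·V_A + C_B·V_B)/(V_A + V_B) = (68.6×203 + 447×371) / 574.0 = 313 mg/L.

313 mg/L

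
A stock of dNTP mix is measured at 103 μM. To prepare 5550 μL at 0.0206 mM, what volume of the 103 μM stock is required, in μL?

0.0206 mM = 20.6 μM.
V₁ = C₂V₂/C₁ = 20.6 × 5550 / 103 = 1110 μL.

1110 μL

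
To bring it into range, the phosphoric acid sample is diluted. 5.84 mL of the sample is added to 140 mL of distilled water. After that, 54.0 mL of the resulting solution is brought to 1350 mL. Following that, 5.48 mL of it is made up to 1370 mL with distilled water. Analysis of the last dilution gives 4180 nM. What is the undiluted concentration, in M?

Overall dilution factor = 24.97 × 25 × 250 = 1.56 × 10⁵.
Original = 4180 nM × 1.56 × 10⁵ = 6.52 × 10⁸ nM = 0.652 M.

0.652 M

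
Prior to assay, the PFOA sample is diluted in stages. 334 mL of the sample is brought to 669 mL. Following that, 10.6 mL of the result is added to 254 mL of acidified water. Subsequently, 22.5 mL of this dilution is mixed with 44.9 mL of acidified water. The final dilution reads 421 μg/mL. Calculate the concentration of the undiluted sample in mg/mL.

63.1 mg/mL

Overall dilution factor = 2.003 × 24.96 × 2.996 = 150.
Original = 421 μg/mL × 150 = 6.31 × 10⁴ μg/mL = 63.1 mg/mL.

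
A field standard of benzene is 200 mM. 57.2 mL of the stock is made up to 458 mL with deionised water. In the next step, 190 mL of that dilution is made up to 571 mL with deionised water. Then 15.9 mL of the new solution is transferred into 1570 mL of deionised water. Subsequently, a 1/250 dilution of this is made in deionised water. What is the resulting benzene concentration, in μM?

Overall dilution factor = 8.007 × 3.005 × 99.74 × 250 = 6.00 × 10⁵.
200 mM / 6.00 × 10⁵ = 3.33 × 10⁻⁴ mM = 0.333 μM.

0.333 μM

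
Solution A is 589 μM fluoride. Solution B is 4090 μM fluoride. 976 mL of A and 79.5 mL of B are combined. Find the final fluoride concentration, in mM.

C_mix = (C_A·V_A + C_B·V_B)/(V_A + V_B) = (589×976 + 4090×79.5) / 1056 = 853 μM = 0.853 mM.

0.853 mM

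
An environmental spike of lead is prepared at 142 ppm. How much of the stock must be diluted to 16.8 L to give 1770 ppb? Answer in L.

1770 ppb = 1.77 ppm.
V₁ = C₂V₂/C₁ = 1.77 × 16.8 / 142 = 0.209 L.

0.209 L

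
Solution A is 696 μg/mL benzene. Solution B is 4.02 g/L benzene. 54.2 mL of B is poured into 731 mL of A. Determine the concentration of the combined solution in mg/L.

C_B = 4.02 g/L = 4020 μg/mL.
C_mix = (C_A·V_A + C_B·V_B)/(V_A + V_B) = (696×731 + 4020×54.2) / 785.2 = 925 μg/mL = 925 mg/L.

925 mg/L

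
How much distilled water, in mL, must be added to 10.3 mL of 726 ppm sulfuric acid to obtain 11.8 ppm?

623 mL

V₂ = C₁V₁/C₂ = 726 × 10.3 / 11.8 = 634 mL.
Diluent to add = V₂ − V₁ = 634 − 10.3 = 623 mL.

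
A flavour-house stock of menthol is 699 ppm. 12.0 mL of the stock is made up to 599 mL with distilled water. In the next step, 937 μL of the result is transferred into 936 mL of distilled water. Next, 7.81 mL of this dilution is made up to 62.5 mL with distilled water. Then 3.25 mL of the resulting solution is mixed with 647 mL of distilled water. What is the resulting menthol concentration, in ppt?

Overall dilution factor = 49.92 × 999.9 × 8.003 × 200.1 = 7.99 × 10⁷.
699 ppm / 7.99 × 10⁷ = 8.75 × 10⁻⁶ ppm = 8.75 ppt.

8.75 ppt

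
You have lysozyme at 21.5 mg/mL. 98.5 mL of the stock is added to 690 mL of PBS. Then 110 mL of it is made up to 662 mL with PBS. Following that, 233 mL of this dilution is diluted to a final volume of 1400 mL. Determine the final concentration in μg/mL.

Overall dilution factor = 8.005 × 6.018 × 6.009 = 289.
21.5 mg/mL / 289 = 0.0743 mg/mL = 74.3 μg/mL.

74.3 μg/mL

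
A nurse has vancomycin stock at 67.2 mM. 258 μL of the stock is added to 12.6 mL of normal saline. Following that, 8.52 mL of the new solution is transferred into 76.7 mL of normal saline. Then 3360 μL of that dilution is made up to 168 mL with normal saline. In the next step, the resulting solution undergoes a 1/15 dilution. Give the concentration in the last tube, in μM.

Overall dilution factor = 49.84 × 10.00 × 50 × 15 = 3.74 × 10⁵.
67.2 mM / 3.74 × 10⁵ = 1.80 × 10⁻⁴ mM = 0.180 μM.

0.180 μM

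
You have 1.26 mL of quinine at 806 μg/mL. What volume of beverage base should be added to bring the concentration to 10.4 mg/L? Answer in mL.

10.4 mg/L = 10.4 μg/mL.
V₂ = C₁V₁/C₂ = 806 × 1.26 / 10.4 = 97.6 mL.
Diluent to add = V₂ − V₁ = 97.6 − 1.26 = 96.4 mL.

96.4 mL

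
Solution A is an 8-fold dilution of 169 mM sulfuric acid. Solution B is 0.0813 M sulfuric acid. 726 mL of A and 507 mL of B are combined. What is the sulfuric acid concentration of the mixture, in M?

0.0459 M

C_A = 169 mM / 8 = 21.1 mM.
C_B = 0.0813 M = 81.3 mM.
C_mix = (C_A·V_A + C_B·V_B)/(V_A + V_B) = (21.1×726 + 81.3×507) / 1233 = 45.9 mM = 0.0459 M.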